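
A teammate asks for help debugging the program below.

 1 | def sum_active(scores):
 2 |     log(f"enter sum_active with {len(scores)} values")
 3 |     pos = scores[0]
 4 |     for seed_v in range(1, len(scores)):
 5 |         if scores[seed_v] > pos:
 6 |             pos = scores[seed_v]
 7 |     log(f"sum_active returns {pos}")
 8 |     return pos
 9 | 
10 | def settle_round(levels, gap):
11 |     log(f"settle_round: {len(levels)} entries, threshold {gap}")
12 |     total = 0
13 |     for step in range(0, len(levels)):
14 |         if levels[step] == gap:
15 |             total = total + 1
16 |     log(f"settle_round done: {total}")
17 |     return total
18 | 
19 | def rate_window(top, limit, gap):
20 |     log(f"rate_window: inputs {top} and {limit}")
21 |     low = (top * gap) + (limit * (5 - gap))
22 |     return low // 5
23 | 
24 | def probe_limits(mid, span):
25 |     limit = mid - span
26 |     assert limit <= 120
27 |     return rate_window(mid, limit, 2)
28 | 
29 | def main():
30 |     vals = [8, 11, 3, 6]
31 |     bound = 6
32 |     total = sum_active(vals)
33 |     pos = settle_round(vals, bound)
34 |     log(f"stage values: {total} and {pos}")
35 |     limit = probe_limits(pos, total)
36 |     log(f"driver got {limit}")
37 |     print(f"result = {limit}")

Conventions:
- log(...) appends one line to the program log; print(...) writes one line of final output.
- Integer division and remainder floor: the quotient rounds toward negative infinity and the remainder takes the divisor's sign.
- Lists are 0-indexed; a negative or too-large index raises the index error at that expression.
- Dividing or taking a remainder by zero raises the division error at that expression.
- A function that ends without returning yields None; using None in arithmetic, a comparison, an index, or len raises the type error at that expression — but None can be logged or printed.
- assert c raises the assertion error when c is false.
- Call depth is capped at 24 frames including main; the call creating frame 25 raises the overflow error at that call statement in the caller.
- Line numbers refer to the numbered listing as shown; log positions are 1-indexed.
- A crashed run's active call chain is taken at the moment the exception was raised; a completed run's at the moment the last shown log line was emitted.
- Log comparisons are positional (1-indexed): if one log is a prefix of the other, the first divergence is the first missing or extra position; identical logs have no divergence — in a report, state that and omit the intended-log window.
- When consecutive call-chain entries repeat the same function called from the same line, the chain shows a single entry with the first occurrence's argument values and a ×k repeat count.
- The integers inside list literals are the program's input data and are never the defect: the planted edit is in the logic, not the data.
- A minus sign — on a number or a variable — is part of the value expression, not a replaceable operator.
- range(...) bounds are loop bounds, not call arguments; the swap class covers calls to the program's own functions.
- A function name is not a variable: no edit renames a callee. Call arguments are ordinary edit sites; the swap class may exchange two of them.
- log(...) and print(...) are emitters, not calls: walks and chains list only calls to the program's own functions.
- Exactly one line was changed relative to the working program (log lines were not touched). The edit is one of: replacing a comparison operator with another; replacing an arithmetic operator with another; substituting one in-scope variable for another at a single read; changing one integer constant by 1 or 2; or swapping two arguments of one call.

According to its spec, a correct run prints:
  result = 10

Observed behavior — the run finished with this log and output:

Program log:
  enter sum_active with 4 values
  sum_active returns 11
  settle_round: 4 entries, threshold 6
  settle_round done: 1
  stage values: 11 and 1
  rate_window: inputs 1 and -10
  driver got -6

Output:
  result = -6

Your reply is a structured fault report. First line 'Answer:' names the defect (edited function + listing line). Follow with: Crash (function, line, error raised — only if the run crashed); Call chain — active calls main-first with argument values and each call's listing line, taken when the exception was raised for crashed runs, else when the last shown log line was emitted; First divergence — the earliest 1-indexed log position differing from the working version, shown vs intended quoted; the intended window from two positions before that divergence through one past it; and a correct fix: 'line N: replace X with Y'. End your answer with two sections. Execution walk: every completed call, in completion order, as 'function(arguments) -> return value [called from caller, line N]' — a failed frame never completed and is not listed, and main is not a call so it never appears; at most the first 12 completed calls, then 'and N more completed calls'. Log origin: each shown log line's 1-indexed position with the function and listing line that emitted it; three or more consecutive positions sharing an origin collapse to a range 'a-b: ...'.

Answer: the defect is in main at line 35.
Core observation: Log line 6 is where behavior first shows: 'rate_window: inputs 1 and -10' appears instead of 'rate_window: inputs 11 and 10'.
Call chain: main.
First divergence: position 6 — the shown line 'rate_window: inputs 1 and -10' should read 'rate_window: inputs 11 and 10'.
Intended log window:
  4: settle_round done: 1
  5: stage values: 11 and 1
  6: rate_window: inputs 11 and 10
  7: driver got 10
Execution walk:
  sum_active([8, 11, 3, 6]) -> 11  [called from main, line 32]
  settle_round([8, 11, 3, 6], 6) -> 1  [called from main, line 33]
  rate_window(1, -10, 2) -> -6  [called from probe_limits, line 27]
  probe_limits(1, 11) -> -6  [called from main, line 35]
Log origin:
  1: emitted by sum_active (line 2)
  2: emitted by sum_active (line 7)
  3: emitted by settle_round (line 11)
  4: emitted by settle_round (line 16)
  5: emitted by main (line 34)
  6: emitted by rate_window (line 20)
  7: emitted by main (line 36)
A correct fix: line 35: replace `probe_limits(pos, total)` with `probe_limits(total, pos)`.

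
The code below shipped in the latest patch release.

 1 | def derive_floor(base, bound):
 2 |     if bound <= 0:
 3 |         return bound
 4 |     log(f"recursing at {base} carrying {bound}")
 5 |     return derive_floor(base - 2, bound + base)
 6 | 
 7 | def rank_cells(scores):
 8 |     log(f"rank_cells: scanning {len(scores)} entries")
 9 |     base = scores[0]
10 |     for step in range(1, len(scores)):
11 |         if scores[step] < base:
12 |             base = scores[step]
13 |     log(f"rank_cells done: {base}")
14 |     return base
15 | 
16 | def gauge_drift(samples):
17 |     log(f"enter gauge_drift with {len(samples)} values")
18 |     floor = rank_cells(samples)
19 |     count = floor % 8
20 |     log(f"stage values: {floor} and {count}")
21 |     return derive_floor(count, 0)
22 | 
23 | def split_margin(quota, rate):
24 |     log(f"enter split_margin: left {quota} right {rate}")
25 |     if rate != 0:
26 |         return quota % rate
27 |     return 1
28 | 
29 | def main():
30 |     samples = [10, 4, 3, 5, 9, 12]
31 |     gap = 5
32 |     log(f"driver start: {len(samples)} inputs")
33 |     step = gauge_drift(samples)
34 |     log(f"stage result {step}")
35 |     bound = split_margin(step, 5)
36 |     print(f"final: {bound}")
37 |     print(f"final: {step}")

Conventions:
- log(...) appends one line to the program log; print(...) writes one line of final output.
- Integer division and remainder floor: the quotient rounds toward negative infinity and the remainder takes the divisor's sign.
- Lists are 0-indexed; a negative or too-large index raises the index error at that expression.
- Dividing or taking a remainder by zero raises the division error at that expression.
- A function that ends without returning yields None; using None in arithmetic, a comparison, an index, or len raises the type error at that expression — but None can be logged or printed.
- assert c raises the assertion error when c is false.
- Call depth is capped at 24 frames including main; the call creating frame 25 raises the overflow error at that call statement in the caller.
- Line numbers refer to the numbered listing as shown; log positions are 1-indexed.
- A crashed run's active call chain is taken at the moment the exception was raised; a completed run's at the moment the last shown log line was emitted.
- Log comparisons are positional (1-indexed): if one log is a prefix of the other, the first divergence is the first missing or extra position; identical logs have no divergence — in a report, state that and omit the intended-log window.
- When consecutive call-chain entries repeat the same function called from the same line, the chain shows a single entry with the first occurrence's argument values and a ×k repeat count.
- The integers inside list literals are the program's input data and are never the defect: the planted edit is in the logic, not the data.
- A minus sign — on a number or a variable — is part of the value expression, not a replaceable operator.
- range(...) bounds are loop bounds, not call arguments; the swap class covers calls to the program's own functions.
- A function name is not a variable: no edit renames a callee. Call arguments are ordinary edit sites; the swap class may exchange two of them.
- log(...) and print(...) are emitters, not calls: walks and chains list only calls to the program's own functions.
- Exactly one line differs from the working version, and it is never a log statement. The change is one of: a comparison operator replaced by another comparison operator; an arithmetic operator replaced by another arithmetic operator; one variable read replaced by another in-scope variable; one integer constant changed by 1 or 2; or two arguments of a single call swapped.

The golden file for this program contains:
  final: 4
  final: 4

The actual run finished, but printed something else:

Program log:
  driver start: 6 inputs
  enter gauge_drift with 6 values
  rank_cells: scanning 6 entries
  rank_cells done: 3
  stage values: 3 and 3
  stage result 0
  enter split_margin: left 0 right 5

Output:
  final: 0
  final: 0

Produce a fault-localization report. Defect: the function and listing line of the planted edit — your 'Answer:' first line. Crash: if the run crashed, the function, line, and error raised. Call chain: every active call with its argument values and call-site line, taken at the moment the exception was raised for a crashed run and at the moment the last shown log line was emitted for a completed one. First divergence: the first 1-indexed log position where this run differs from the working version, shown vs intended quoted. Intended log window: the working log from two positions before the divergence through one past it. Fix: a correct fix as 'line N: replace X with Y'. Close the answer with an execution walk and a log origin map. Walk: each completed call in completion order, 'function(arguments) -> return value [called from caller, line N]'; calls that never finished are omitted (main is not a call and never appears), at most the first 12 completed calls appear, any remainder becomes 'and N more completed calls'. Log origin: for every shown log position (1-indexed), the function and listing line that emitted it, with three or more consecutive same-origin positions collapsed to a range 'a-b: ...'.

Answer: the defect is in derive_floor at line 2.
Key fact: Everything matches until log position 6, which reads 'stage result 0' in place of 'recursing at 3 carrying 0'.
Call chain: main -> split_margin(0, 5) (called at line 35).
First divergence: at position 6 the run shows 'stage result 0' where the working version logs 'recursing at 3 carrying 0'.
Intended log window:
  4: rank_cells done: 3
  5: stage values: 3 and 3
  6: recursing at 3 carrying 0
  7: recursing at 1 carrying 3
Execution walk:
  rank_cells([10, 4, 3, 5, 9, 12]) -> 3  [called from gauge_drift, line 18]
  derive_floor(3, 0) -> 0  [called from gauge_drift, line 21]
  gauge_drift([10, 4, 3, 5, 9, 12]) -> 0  [called from main, line 33]
  split_margin(0, 5) -> 0  [called from main, line 35]
Log line origins:
  1: emitted by main (line 32)
  2: emitted by gauge_drift (line 17)
  3: emitted by rank_cells (line 8)
  4: emitted by rank_cells (line 13)
  5: emitted by gauge_drift (line 20)
  6: emitted by main (line 34)
  7: emitted by split_margin (line 24)
A correct fix: line 2: replace `bound` with `base`.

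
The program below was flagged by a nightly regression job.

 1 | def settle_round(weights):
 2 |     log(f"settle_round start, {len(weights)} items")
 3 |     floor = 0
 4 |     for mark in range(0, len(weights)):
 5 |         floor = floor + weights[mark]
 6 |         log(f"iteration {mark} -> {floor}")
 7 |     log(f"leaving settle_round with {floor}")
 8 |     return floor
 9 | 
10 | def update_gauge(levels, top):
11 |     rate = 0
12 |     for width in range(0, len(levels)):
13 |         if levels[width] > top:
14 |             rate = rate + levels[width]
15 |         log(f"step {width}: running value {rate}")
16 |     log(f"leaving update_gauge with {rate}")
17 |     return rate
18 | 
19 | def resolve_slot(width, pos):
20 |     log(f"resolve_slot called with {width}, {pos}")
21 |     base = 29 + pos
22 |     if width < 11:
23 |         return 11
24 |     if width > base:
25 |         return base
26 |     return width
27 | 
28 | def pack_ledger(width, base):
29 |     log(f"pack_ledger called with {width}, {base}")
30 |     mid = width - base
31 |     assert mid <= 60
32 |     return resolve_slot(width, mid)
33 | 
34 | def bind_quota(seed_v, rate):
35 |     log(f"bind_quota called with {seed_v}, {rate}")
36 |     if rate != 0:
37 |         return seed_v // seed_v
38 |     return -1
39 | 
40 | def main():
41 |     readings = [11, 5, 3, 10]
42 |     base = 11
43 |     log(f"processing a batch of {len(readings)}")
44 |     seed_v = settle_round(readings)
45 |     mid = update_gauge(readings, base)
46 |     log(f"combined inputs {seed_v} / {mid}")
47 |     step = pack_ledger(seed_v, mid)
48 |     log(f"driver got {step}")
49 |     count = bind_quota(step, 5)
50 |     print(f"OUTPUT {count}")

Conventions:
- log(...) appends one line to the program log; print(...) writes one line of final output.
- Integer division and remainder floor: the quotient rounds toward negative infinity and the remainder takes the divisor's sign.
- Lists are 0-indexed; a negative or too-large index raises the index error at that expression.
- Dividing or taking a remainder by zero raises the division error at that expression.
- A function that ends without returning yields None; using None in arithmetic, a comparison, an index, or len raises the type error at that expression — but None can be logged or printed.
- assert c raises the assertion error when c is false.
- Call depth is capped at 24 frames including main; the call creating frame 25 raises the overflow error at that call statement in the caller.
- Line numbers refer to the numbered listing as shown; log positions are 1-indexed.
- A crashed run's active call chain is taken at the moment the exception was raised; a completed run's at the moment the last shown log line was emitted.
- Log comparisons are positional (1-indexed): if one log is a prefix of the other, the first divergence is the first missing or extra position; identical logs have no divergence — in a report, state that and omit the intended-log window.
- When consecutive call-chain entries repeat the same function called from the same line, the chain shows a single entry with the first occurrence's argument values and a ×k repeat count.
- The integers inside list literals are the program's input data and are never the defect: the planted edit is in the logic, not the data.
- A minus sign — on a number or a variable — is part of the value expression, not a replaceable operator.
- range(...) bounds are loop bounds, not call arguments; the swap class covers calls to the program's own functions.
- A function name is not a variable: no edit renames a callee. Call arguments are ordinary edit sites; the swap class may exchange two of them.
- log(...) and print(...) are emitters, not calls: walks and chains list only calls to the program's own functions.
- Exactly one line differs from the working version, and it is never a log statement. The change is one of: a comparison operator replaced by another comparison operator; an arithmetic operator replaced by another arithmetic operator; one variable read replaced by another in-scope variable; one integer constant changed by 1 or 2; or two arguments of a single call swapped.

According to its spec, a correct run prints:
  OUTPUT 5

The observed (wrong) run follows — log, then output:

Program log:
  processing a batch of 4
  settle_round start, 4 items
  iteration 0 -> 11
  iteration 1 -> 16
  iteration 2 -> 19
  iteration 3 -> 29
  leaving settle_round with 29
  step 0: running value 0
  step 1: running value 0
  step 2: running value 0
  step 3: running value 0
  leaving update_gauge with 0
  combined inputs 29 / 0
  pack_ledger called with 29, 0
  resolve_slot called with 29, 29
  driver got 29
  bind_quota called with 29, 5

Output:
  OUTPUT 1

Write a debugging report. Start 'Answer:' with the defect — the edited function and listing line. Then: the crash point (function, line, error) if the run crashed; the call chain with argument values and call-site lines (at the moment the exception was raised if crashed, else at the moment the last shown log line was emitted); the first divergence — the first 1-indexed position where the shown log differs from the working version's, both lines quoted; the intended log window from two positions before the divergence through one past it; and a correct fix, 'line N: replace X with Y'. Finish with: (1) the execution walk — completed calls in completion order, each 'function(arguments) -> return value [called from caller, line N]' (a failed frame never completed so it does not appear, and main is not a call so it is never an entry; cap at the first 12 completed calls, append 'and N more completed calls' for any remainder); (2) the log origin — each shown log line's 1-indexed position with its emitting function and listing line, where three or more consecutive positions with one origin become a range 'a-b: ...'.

Answer: the defect is in bind_quota at line 37.
Core observation: Log streams are identical — the defect surfaces only in the printed output.
Call chain: main -> bind_quota(29, 5) (called at line 49).
First divergence: there is none — every log position agrees.
Execution walk:
  settle_round([11, 5, 3, 10]) -> 29  [called from main, line 44]
  update_gauge([11, 5, 3, 10], 11) -> 0  [called from main, line 45]
  resolve_slot(29, 29) -> 29  [called from pack_ledger, line 32]
  pack_ledger(29, 0) -> 29  [called from main, line 47]
  bind_quota(29, 5) -> 1  [called from main, line 49]
Log line origins:
  1: logged in main at line 43
  2: logged in settle_round at line 2
  3-6: logged in settle_round at line 6
  7: logged in settle_round at line 7
  8-11: logged in update_gauge at line 15
  12: logged in update_gauge at line 16
  13: logged in main at line 46
  14: logged in pack_ledger at line 29
  15: logged in resolve_slot at line 20
  16: logged in main at line 48
  17: logged in bind_quota at line 35
A correct fix: line 37: replace `seed_v // seed_v` with `seed_v // rate`.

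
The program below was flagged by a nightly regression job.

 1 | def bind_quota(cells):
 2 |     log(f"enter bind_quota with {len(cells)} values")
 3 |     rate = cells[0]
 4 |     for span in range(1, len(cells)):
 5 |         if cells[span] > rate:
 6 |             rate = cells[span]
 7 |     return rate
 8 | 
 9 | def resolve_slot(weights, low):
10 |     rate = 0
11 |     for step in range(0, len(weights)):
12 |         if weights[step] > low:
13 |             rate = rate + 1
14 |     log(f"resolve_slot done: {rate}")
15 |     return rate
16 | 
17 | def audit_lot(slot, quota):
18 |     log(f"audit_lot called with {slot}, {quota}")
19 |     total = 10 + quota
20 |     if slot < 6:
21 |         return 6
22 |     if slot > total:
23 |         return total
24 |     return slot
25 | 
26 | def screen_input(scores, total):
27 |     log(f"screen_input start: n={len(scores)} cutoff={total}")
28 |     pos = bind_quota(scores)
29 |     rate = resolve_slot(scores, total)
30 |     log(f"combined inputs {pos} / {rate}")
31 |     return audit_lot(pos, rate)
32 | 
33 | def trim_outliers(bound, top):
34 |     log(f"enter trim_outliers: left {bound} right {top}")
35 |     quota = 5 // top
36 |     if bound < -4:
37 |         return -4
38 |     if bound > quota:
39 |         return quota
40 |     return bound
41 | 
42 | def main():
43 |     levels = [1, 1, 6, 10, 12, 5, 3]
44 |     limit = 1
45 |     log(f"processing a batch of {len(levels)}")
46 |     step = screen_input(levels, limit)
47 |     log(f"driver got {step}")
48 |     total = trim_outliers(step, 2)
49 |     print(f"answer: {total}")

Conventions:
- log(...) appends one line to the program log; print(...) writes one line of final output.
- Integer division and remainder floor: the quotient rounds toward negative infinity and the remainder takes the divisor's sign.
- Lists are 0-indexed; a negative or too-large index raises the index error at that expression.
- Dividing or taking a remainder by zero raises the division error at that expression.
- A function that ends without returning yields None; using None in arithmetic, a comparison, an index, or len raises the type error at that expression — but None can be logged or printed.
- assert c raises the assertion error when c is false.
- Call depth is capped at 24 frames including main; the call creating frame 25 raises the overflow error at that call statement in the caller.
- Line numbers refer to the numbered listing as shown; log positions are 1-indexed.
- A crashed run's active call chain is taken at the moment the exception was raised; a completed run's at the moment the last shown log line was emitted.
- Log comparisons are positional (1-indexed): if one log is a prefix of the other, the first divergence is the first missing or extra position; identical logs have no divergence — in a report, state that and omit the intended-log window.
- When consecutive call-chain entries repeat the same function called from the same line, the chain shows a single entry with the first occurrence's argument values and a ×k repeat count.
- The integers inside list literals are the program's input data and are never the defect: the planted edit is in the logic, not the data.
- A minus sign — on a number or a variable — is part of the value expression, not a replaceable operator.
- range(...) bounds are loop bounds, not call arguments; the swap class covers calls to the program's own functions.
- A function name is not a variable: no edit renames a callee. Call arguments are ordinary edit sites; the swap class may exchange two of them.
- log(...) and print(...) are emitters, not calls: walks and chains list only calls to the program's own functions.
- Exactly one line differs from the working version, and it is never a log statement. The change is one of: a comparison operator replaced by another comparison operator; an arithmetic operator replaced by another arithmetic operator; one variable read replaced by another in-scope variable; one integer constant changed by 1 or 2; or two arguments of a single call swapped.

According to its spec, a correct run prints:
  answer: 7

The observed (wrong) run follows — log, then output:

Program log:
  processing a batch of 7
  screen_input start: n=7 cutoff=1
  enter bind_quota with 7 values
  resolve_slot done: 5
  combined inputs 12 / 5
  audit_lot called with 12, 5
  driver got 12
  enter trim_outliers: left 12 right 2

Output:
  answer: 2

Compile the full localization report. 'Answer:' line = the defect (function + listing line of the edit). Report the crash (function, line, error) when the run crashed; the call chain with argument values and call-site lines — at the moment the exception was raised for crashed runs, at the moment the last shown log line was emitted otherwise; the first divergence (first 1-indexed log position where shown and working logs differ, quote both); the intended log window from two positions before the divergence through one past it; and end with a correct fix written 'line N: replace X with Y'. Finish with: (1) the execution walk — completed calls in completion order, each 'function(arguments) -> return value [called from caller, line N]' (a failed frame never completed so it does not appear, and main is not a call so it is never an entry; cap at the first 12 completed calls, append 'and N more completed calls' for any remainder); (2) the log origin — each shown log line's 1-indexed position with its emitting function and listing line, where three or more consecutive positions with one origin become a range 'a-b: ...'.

Answer: the defect is in trim_outliers at line 35.
Key observation: No log line changed; the fault shows up purely in the output.
Call chain: main -> trim_outliers(12, 2) (called at line 48).
First divergence: none; the two logs match at every position.
Execution walk:
  bind_quota([1, 1, 6, 10, 12, 5, 3]) -> 12  [called from screen_input, line 28]
  resolve_slot([1, 1, 6, 10, 12, 5, 3], 1) -> 5  [called from screen_input, line 29]
  audit_lot(12, 5) -> 12  [called from screen_input, line 31]
  screen_input([1, 1, 6, 10, 12, 5, 3], 1) -> 12  [called from main, line 46]
  trim_outliers(12, 2) -> 2  [called from main, line 48]
Log line origins:
  1: from main, line 45
  2: from screen_input, line 27
  3: from bind_quota, line 2
  4: from resolve_slot, line 14
  5: from screen_input, line 30
  6: from audit_lot, line 18
  7: from main, line 47
  8: from trim_outliers, line 34
A correct fix: line 35: replace `//` with `+`.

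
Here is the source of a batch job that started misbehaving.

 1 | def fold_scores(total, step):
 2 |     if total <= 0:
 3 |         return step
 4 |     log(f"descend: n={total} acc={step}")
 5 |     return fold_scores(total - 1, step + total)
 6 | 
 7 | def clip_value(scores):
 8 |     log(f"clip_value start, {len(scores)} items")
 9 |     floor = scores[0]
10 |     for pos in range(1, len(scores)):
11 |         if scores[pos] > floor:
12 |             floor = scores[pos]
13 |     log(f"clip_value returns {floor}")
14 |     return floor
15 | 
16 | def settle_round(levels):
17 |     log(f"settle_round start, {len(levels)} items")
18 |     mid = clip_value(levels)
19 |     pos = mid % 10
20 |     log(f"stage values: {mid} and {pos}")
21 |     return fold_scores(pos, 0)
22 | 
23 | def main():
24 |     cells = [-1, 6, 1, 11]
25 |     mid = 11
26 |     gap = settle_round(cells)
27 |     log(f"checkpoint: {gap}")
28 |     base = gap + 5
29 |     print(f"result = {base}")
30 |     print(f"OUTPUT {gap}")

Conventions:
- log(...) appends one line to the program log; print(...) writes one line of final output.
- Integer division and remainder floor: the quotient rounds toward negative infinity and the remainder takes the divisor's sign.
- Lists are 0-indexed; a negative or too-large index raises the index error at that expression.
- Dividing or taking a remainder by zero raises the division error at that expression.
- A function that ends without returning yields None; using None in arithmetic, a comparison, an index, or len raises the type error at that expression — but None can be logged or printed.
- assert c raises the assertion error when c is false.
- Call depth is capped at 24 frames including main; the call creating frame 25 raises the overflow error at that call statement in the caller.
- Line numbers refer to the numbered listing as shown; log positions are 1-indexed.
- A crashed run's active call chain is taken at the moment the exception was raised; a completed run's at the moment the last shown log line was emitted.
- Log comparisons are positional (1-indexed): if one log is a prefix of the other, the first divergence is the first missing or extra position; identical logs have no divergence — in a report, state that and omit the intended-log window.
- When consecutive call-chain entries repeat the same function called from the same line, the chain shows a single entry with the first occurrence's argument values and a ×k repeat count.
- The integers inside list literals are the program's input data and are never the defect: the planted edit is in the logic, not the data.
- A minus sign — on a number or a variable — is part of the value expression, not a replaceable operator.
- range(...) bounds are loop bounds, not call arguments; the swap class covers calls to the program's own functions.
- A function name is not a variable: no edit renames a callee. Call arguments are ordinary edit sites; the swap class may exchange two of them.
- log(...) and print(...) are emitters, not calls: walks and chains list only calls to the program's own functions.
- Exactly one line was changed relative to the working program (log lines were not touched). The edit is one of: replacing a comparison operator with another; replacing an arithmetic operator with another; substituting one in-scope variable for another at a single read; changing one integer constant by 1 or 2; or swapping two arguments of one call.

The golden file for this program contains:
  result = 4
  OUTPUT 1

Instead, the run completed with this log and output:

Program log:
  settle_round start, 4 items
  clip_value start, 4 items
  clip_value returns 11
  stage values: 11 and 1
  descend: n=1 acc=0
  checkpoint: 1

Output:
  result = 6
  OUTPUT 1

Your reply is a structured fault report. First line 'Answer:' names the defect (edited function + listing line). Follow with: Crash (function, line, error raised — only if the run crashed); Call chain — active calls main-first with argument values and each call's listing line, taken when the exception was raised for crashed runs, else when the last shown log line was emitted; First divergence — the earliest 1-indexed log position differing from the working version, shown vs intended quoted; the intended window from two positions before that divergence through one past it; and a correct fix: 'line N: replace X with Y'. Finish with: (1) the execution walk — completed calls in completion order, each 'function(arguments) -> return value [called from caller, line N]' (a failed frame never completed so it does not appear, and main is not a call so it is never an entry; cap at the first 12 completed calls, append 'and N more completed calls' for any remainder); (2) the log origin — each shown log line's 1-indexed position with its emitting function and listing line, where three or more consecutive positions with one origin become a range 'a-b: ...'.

Answer: the defect is in main at line 28.
Core observation: No log line changed; the fault shows up purely in the output.
Call chain: main.
First divergence: none (the log streams are identical).
Execution walk:
  clip_value([-1, 6, 1, 11]) -> 11  [called from settle_round, line 18]
  fold_scores(0, 1) -> 1  [called from fold_scores, line 5]
  fold_scores(1, 0) -> 1  [called from settle_round, line 21]
  settle_round([-1, 6, 1, 11]) -> 1  [called from main, line 26]
Log origin:
  1: logged in settle_round at line 17
  2: logged in clip_value at line 8
  3: logged in clip_value at line 13
  4: logged in settle_round at line 20
  5: logged in fold_scores at line 4
  6: logged in main at line 27
A correct fix: line 28: replace `5` with `3`.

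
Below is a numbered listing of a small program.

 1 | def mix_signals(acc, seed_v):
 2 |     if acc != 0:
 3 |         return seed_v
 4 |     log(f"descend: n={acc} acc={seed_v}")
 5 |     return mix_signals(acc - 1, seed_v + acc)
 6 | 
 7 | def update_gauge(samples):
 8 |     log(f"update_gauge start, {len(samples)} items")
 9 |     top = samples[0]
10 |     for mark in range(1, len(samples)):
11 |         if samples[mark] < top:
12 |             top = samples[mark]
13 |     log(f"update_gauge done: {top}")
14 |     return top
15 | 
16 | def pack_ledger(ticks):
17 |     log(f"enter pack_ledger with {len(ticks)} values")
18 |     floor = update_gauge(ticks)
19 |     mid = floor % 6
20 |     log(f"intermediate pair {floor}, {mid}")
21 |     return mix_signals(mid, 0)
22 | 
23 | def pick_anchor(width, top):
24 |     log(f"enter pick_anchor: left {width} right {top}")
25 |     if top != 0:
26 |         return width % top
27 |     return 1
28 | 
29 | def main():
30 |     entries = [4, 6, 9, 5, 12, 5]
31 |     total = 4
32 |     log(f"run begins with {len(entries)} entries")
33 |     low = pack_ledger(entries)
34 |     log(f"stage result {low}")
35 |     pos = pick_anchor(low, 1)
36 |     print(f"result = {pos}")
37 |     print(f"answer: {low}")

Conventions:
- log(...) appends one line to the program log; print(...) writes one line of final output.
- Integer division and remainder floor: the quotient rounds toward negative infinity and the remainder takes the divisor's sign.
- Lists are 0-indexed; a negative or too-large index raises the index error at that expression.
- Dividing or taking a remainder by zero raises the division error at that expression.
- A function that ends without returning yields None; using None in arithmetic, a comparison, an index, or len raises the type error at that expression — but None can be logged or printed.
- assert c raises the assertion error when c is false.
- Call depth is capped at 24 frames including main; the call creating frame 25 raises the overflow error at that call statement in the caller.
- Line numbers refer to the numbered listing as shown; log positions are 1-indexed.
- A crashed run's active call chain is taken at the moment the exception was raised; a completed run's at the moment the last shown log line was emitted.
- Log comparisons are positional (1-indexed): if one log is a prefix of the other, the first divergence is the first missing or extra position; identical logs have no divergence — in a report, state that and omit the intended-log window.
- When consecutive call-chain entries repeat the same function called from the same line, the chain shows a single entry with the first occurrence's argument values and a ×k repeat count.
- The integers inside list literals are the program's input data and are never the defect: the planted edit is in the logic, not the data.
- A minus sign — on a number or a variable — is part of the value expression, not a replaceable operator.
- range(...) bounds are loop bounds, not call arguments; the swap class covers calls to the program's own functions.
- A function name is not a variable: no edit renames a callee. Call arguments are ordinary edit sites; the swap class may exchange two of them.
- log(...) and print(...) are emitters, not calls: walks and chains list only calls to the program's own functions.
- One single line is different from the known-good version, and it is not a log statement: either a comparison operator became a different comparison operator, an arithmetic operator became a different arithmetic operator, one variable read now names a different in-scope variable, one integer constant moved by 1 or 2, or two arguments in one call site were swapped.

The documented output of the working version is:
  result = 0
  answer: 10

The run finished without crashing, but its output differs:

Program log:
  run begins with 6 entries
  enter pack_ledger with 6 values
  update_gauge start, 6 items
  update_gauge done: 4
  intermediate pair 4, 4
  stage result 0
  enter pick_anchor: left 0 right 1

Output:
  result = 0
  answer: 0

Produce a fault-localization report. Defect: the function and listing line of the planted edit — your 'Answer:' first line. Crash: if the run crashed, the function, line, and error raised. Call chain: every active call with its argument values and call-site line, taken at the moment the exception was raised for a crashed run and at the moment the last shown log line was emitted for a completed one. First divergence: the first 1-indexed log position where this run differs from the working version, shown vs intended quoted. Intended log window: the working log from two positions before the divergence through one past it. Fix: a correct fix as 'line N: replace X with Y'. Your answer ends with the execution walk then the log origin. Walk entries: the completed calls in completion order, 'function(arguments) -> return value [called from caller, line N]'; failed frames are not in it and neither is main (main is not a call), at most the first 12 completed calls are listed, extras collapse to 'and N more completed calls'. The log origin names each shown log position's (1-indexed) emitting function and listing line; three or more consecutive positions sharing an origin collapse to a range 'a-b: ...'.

Answer: the defect is in mix_signals at line 2.
Core observation: At log position 6 the runs split — shown 'stage result 0', but the working version logs 'descend: n=4 acc=0'.
Call chain: main -> pick_anchor(0, 1) (called at line 35).
First divergence: position 6 — shown 'stage result 0', intended 'descend: n=4 acc=0'.
Intended log window:
  4: update_gauge done: 4
  5: intermediate pair 4, 4
  6: descend: n=4 acc=0
  7: descend: n=3 acc=4
Execution walk:
  update_gauge([4, 6, 9, 5, 12, 5]) -> 4  [called from pack_ledger, line 18]
  mix_signals(4, 0) -> 0  [called from pack_ledger, line 21]
  pack_ledger([4, 6, 9, 5, 12, 5]) -> 0  [called from main, line 33]
  pick_anchor(0, 1) -> 0  [called from main, line 35]
Log origins:
  1: from main, line 32
  2: from pack_ledger, line 17
  3: from update_gauge, line 8
  4: from update_gauge, line 13
  5: from pack_ledger, line 20
  6: from main, line 34
  7: from pick_anchor, line 24
A correct fix: line 2: replace `!=` with `<=`.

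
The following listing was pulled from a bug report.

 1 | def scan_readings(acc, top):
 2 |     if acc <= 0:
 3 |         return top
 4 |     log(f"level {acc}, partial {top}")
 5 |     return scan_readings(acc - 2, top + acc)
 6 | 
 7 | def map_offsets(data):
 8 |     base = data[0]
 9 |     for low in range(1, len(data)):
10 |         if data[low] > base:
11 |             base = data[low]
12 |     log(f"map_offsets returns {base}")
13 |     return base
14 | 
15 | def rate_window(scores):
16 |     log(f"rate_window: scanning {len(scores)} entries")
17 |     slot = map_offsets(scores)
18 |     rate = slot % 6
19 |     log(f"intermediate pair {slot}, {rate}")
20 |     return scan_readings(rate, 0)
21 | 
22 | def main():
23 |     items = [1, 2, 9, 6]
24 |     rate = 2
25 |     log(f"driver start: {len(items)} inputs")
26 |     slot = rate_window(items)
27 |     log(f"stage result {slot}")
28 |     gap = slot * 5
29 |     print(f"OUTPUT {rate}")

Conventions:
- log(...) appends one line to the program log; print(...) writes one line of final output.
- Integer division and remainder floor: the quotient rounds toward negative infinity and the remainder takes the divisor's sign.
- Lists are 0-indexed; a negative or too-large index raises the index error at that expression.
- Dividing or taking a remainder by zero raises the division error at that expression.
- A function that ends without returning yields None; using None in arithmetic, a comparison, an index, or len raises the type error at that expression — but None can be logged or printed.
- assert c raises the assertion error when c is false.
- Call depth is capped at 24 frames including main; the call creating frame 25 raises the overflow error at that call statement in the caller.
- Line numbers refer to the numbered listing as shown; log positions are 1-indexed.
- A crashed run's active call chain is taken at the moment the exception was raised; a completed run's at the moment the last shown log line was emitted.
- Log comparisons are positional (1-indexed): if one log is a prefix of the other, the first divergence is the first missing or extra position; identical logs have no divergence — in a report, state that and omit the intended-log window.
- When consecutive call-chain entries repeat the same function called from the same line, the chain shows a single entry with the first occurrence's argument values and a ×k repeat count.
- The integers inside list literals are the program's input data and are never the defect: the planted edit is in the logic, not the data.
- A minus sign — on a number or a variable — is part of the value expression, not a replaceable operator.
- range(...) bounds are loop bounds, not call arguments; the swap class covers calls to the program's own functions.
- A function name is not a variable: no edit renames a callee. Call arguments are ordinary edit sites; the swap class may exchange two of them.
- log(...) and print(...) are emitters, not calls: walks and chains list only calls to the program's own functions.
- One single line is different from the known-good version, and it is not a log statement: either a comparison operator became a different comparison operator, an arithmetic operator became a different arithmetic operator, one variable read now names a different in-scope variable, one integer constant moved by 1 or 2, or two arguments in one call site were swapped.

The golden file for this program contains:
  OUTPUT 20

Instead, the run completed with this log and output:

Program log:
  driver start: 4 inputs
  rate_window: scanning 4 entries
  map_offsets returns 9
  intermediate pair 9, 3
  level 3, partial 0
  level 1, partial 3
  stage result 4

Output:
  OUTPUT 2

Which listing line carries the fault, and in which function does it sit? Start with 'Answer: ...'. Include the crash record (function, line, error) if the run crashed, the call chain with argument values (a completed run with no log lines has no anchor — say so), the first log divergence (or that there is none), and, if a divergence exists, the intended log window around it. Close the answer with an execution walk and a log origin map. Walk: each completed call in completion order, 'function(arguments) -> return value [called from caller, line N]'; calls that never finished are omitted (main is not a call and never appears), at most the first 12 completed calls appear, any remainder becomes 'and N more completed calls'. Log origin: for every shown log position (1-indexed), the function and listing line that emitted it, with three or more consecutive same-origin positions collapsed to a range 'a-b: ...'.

Answer: the defect is in main at line 29.
The tell: Every logged value matches the working version; the printed result is what differs.
Call chain: main.
First divergence: none (the log streams are identical).
Execution walk:
  map_offsets([1, 2, 9, 6]) -> 9  [called from rate_window, line 17]
  scan_readings(-1, 4) -> 4  [called from scan_readings, line 5]
  scan_readings(1, 3) -> 4  [called from scan_readings, line 5]
  scan_readings(3, 0) -> 4  [called from rate_window, line 20]
  rate_window([1, 2, 9, 6]) -> 4  [called from main, line 26]
Log origins:
  1: emitted by main (line 25)
  2: emitted by rate_window (line 16)
  3: emitted by map_offsets (line 12)
  4: emitted by rate_window (line 19)
  5: emitted by scan_readings (line 4)
  6: emitted by scan_readings (line 4)
  7: emitted by main (line 27)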